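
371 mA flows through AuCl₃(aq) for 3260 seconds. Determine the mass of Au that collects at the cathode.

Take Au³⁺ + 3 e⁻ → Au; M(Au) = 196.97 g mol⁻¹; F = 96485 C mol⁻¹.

Q = I·t = 0.3710 A × 3260.0 s = 1209 C.
n(e⁻) = Q/F = 1209 / 96485 = 0.01254 mol.
Au³⁺ + 3 e⁻ → Au, so n(Au) = n(e⁻)/3 = 0.004178 mol.
m = n·M = 0.004178 × 196.97 = 0.823 g.

0.823 g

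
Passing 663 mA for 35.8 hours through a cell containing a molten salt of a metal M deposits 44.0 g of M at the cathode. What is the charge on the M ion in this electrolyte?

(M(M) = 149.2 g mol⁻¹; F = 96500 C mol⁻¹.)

Q = I·t = 0.6630 A × 128880 s = 85450 C, so n(e⁻) = 85450/96500 = 0.8855 mol.
n(M) deposited = 44.0 / 149.2 = 0.2949 mol.
Electrons per atom = n(e⁻)/n(M) = 0.8855 / 0.2949 = 3.00 ≈ 3, so the ion is M³⁺.

+3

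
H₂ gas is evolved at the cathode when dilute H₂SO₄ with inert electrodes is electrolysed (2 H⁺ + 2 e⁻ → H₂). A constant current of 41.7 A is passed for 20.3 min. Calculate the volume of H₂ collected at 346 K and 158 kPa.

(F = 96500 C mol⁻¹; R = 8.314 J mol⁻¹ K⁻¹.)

Q = I·t = 41.70 A × 1218.0 s = 50790 C.
n(e⁻) = Q/F = 50790 / 96500 = 0.5263 mol.
2 electrons are transferred per H₂ molecule, so n(H₂) = 0.5263 / 2 = 0.2632 mol.
V = nRT/P = (0.2632 × 8.314 × 346) / (158 × 10³ Pa) = 0.00479 m³ = 4.79 L.

4.79 L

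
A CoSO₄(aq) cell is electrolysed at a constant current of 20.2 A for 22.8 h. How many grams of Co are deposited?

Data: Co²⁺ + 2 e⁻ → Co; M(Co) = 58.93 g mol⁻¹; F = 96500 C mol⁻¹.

506 g

Q = I·t = 20.20 A × 82080 s = 1658000 C.
n(e⁻) = Q/F = 1658000 / 96500 = 17.18 mol.
Co²⁺ + 2 e⁻ → Co, so n(Co) = n(e⁻)/2 = 8.591 mol.
m = n·M = 8.591 × 58.93 = 506 g.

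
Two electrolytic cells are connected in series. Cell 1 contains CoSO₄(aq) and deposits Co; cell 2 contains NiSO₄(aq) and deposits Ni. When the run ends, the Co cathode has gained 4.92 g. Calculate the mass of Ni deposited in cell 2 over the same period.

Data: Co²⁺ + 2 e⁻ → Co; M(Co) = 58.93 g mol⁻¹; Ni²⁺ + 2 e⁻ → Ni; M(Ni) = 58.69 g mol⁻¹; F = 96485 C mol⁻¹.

n(Co) = 4.92 / 58.93 = 0.08349 mol.
Since Co²⁺ + 2 e⁻ → Co, n(e⁻) passed = 2 × 0.08349 = 0.1670 mol.
Cells in series carry the same charge, so the same 0.1670 mol of electrons passes through cell 2.
Ni²⁺ + 2 e⁻ → Ni, so n(Ni) = 0.1670 / 2 = 0.08349 mol.
m(Ni) = 0.08349 × 58.69 = 4.90 g.

4.90 g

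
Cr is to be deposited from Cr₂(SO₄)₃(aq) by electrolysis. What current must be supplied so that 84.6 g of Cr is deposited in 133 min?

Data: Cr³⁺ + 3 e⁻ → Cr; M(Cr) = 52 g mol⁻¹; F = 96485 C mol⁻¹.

59.0 A

n(Cr) = 84.6 / 52 = 1.627 mol.
n(e⁻) = 3 × 1.627 = 4.881 mol.
Q = n(e⁻)·F = 4.881 × 96485 = 470900 C.
I = Q/t = 470900 / 7980.0 s = 59.0 A.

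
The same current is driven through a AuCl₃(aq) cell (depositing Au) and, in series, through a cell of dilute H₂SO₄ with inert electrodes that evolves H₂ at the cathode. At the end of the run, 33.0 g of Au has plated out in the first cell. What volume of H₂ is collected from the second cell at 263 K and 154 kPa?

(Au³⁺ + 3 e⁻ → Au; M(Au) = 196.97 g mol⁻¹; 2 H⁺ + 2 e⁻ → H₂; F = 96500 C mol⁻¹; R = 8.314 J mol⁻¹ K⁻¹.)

3.57 L

n(Au) = 33.0 / 196.97 = 0.1675 mol, so n(e⁻) = 3 × 0.1675 = 0.5026 mol.
The cells are in series, so the same 0.5026 mol of electrons passes through the second cell.
2 H⁺ + 2 e⁻ → H₂ — 2 mol e⁻ per mol H₂, so n(H₂) = 0.5026/2 = 0.2513 mol.
V = nRT/P = (0.2513 × 8.314 × 263) / (154 × 10³) = 0.00357 m³ = 3.57 L.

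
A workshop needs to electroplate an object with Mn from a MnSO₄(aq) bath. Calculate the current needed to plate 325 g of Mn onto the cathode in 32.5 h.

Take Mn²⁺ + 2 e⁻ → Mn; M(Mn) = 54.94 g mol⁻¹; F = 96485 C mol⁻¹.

n(Mn) = 325 / 54.94 = 5.916 mol.
n(e⁻) = 2 × 5.916 = 11.83 mol.
Q = n(e⁻)·F = 11.83 × 96485 = 1142000 C.
I = Q/t = 1142000 / 117000 s = 9.76 A.

9.76 A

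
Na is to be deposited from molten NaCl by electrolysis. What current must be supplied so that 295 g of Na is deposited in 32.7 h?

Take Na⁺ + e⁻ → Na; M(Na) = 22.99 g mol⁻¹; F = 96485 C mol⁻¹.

n(Na) = 295 / 22.99 = 12.83 mol.
n(e⁻) = 1 × 12.83 = 12.83 mol.
Q = n(e⁻)·F = 12.83 × 96485 = 1238000 C.
I = Q/t = 1238000 / 117720 s = 10.5 A.

10.5 A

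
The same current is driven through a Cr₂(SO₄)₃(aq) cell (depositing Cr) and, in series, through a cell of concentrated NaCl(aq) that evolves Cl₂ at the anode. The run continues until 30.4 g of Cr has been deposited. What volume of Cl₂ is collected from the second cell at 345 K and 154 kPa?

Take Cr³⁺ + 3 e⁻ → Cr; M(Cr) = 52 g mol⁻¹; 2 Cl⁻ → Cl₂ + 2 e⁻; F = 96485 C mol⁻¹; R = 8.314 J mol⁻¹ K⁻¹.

n(Cr) = 30.4 / 52 = 0.5846 mol, so n(e⁻) = 3 × 0.5846 = 1.754 mol.
The cells are in series, so the same 1.754 mol of electrons passes through the second cell.
2 Cl⁻ → Cl₂ + 2 e⁻ — 2 mol e⁻ per mol Cl₂, so n(Cl₂) = 1.754/2 = 0.8769 mol.
V = nRT/P = (0.8769 × 8.314 × 345) / (154 × 10³) = 0.0163 m³ = 16.3 L.

16.3 L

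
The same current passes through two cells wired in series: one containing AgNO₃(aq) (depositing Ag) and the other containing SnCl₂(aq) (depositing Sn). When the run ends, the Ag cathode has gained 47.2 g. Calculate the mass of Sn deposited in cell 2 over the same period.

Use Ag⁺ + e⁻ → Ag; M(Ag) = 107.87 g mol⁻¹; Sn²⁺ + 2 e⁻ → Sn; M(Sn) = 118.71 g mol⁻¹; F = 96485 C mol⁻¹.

26.0 g

n(Ag) = 47.2 / 107.87 = 0.4376 mol.
Since Ag⁺ + e⁻ → Ag, n(e⁻) passed = 1 × 0.4376 = 0.4376 mol.
Cells in series carry the same charge, so the same 0.4376 mol of electrons passes through cell 2.
Sn²⁺ + 2 e⁻ → Sn, so n(Sn) = 0.4376 / 2 = 0.2188 mol.
m(Sn) = 0.2188 × 118.71 = 26.0 g.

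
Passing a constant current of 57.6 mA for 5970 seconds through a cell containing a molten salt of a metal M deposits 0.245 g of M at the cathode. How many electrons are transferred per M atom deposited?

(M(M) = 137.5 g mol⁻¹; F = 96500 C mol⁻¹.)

Q = I·t = 0.05760 A × 5970.0 s = 343.9 C, so n(e⁻) = 343.9/96500 = 0.003563 mol.
n(M) deposited = 0.245 / 137.5 = 0.001782 mol.
Electrons per atom = n(e⁻)/n(M) = 0.003563 / 0.001782 = 2.00 ≈ 2, so the ion is M²⁺.

2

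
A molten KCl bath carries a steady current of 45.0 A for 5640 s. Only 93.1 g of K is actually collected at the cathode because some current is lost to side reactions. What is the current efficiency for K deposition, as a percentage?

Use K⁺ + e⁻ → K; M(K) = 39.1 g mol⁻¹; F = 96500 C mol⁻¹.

Q = I·t = 45.00 × 5640.0 = 253800 C; n(e⁻) = 253800/96500 = 2.630 mol.
Theoretical n(K) = n(e⁻)/1 = 2.630 mol, i.e. m_theo = 2.630 × 39.1 = 102.8 g.
Efficiency = m_actual / m_theo = 93.1 / 102.8 = 90.5 %.

90.5 %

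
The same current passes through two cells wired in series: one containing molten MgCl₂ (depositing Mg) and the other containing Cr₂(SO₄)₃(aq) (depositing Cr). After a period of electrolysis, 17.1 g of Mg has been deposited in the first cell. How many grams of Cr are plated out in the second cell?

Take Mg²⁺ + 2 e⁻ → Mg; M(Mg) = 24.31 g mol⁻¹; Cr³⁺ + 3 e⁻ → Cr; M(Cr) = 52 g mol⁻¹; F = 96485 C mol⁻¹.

n(Mg) = 17.1 / 24.31 = 0.7034 mol.
Since Mg²⁺ + 2 e⁻ → Mg, n(e⁻) passed = 2 × 0.7034 = 1.407 mol.
Cells in series carry the same charge, so the same 1.407 mol of electrons passes through cell 2.
Cr³⁺ + 3 e⁻ → Cr, so n(Cr) = 1.407 / 3 = 0.4689 mol.
m(Cr) = 0.4689 × 52 = 24.4 g.

24.4 g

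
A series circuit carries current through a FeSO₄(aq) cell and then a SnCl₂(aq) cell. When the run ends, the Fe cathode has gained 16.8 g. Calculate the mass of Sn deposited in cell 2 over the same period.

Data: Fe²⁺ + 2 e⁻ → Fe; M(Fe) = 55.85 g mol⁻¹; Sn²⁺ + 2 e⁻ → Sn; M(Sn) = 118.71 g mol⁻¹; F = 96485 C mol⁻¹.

35.7 g

n(Fe) = 16.8 / 55.85 = 0.3008 mol.
Since Fe²⁺ + 2 e⁻ → Fe, n(e⁻) passed = 2 × 0.3008 = 0.6016 mol.
Cells in series carry the same charge, so the same 0.6016 mol of electrons passes through cell 2.
Sn²⁺ + 2 e⁻ → Sn, so n(Sn) = 0.6016 / 2 = 0.3008 mol.
m(Sn) = 0.3008 × 118.71 = 35.7 g.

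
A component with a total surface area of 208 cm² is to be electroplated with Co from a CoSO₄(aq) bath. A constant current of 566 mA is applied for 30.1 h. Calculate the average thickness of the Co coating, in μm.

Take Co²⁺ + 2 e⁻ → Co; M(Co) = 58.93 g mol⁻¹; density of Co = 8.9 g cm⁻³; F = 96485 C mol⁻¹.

101 μm

Q = I·t = 0.5660 × 108360 = 61330 C; n(e⁻) = 0.6357 mol.
n(Co) = n(e⁻)/2 = 0.3178 mol, so m = 0.3178 × 58.93 = 18.73 g.
Volume = m/ρ = 18.73 / 8.9 = 2.104 cm³.
Thickness = V/A = 2.104 / 208 = 0.0101 cm = 101 μm.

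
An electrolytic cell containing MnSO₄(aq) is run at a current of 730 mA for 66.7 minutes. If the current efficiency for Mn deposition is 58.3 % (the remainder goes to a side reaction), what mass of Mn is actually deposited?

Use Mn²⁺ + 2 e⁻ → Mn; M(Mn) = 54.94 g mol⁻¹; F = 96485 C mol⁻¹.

Q = I·t = 0.7300 × 4002.0 = 2921 C.
n(e⁻) = 2921/96485 = 0.03028 mol; theoretically n(Mn) = 0.03028/2 = 0.01514 mol, m_theo = 0.8318 g.
At 58.3 % efficiency, m_actual = 0.583 × 0.8318 = 0.485 g.

0.485 g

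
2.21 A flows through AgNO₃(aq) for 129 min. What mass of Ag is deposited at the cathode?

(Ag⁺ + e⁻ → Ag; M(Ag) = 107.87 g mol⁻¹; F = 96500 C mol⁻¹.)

Q = I·t = 2.210 A × 7740.0 s = 17110 C.
n(e⁻) = Q/F = 17110 / 96500 = 0.1773 mol.
Ag⁺ + e⁻ → Ag, so n(Ag) = n(e⁻)/1 = 0.1773 mol.
m = n·M = 0.1773 × 107.87 = 19.1 g.

19.1 g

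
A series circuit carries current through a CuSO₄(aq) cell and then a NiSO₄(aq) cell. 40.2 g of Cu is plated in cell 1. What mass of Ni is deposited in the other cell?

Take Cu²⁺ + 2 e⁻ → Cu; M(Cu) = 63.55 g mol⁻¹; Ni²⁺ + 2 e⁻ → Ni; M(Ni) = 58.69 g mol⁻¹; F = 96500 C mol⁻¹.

37.1 g

n(Cu) = 40.2 / 63.55 = 0.6326 mol.
Since Cu²⁺ + 2 e⁻ → Cu, n(e⁻) passed = 2 × 0.6326 = 1.265 mol.
Cells in series carry the same charge, so the same 1.265 mol of electrons passes through cell 2.
Ni²⁺ + 2 e⁻ → Ni, so n(Ni) = 1.265 / 2 = 0.6326 mol.
m(Ni) = 0.6326 × 58.69 = 37.1 g.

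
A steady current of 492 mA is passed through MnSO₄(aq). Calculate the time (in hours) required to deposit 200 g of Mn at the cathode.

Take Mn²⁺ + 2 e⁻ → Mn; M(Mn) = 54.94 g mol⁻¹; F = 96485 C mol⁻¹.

397 h

n(Mn) = m/M = 200 / 54.94 = 3.640 mol.
Each Mn atom requires 2 electrons, so n(e⁻) = 2 × 3.640 = 7.281 mol.
Q = n(e⁻)·F = 7.281 × 96485 = 702500 C.
t = Q/I = 702500 / 0.4920 A = 1428000 s = 397 h.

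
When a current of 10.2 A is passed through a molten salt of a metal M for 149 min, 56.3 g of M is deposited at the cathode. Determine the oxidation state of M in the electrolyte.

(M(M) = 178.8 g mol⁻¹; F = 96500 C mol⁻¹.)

Q = I·t = 10.20 A × 8940.0 s = 91190 C, so n(e⁻) = 91190/96500 = 0.9450 mol.
n(M) deposited = 56.3 / 178.8 = 0.3149 mol.
Electrons per atom = n(e⁻)/n(M) = 0.9450 / 0.3149 = 3.00 ≈ 3, so the ion is M³⁺.

+3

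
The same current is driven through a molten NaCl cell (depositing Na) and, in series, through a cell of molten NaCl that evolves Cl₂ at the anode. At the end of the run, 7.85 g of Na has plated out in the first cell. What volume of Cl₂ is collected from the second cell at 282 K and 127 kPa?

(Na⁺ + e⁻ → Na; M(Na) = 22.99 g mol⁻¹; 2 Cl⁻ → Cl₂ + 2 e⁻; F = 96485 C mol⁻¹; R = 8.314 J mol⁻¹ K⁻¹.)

3.15 L

n(Na) = 7.85 / 22.99 = 0.3415 mol, so n(e⁻) = 1 × 0.3415 = 0.3415 mol.
The cells are in series, so the same 0.3415 mol of electrons passes through the second cell.
2 Cl⁻ → Cl₂ + 2 e⁻ — 2 mol e⁻ per mol Cl₂, so n(Cl₂) = 0.3415/2 = 0.1707 mol.
V = nRT/P = (0.1707 × 8.314 × 282) / (127 × 10³) = 0.00315 m³ = 3.15 L.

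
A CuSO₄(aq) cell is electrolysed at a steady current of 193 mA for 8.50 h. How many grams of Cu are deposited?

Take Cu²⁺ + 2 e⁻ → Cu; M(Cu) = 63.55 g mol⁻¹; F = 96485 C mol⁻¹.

Q = I·t = 0.1930 A × 30600 s = 5906 C.
n(e⁻) = Q/F = 5906 / 96485 = 0.06121 mol.
Cu²⁺ + 2 e⁻ → Cu, so n(Cu) = n(e⁻)/2 = 0.03060 mol.
m = n·M = 0.03060 × 63.55 = 1.94 g.

1.94 g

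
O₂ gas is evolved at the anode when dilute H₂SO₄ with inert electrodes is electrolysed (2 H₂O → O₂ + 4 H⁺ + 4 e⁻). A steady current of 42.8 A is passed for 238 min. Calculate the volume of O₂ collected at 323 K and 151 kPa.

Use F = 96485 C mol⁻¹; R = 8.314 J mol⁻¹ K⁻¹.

28.2 L

Q = I·t = 42.80 A × 14280 s = 611200 C.
n(e⁻) = Q/F = 611200 / 96485 = 6.334 mol.
4 electrons are transferred per O₂ molecule, so n(O₂) = 6.334 / 4 = 1.584 mol.
V = nRT/P = (1.584 × 8.314 × 323) / (151 × 10³ Pa) = 0.0282 m³ = 28.2 L.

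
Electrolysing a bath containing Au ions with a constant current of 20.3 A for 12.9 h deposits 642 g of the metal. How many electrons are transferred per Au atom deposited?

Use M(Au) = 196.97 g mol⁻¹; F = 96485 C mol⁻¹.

Q = I·t = 20.30 A × 46440 s = 942700 C, so n(e⁻) = 942700/96485 = 9.771 mol.
n(Au) deposited = 642 / 196.97 = 3.259 mol.
Electrons per atom = n(e⁻)/n(Au) = 9.771 / 3.259 = 3.00 ≈ 3, so the ion is Au³⁺.

3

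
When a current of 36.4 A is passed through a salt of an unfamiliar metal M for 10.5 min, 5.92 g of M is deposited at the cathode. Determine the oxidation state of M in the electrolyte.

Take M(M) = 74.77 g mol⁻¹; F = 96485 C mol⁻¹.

+3

Q = I·t = 36.40 A × 630.00 s = 22930 C, so n(e⁻) = 22930/96485 = 0.2377 mol.
n(M) deposited = 5.92 / 74.77 = 0.07918 mol.
Electrons per atom = n(e⁻)/n(M) = 0.2377 / 0.07918 = 3.00 ≈ 3, so the ion is M³⁺.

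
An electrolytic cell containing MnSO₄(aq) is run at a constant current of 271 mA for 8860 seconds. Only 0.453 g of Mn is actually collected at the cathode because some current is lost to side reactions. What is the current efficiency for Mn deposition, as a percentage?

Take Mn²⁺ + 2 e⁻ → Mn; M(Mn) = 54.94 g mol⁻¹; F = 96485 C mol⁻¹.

Q = I·t = 0.2710 × 8860.0 = 2401 C; n(e⁻) = 2401/96485 = 0.02489 mol.
Theoretical n(Mn) = n(e⁻)/2 = 0.01244 mol, i.e. m_theo = 0.01244 × 54.94 = 0.6836 g.
Efficiency = m_actual / m_theo = 0.453 / 0.6836 = 66.3 %.

66.3 %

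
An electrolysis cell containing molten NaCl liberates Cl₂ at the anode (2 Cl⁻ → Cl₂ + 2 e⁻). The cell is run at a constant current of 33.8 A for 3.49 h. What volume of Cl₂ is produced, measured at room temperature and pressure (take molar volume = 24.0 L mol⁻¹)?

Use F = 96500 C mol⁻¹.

Q = I·t = 33.80 A × 12564 s = 424700 C.
n(e⁻) = Q/F = 424700 / 96500 = 4.401 mol.
2 electrons are transferred per Cl₂ molecule, so n(Cl₂) = 4.401 / 2 = 2.200 mol.
V = n × V_m = 2.200 × 24.0 = 52.8 L.

52.8 L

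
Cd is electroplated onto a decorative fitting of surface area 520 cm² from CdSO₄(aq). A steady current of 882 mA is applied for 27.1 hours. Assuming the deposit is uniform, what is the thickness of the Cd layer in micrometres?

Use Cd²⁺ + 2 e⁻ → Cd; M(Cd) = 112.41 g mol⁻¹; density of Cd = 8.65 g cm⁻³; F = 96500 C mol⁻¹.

111 μm

Q = I·t = 0.8820 × 97560 = 86050 C; n(e⁻) = 0.8917 mol.
n(Cd) = n(e⁻)/2 = 0.4458 mol, so m = 0.4458 × 112.41 = 50.12 g.
Volume = m/ρ = 50.12 / 8.65 = 5.794 cm³.
Thickness = V/A = 5.794 / 520 = 0.0111 cm = 111 μm.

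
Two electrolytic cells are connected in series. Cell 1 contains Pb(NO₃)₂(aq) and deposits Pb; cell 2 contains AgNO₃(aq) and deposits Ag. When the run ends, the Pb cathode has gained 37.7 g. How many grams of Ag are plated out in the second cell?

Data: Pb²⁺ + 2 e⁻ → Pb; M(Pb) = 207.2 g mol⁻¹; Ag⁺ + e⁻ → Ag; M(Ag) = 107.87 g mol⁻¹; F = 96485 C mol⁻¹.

39.3 g

n(Pb) = 37.7 / 207.2 = 0.1819 mol.
Since Pb²⁺ + 2 e⁻ → Pb, n(e⁻) passed = 2 × 0.1819 = 0.3639 mol.
Cells in series carry the same charge, so the same 0.3639 mol of electrons passes through cell 2.
Ag⁺ + e⁻ → Ag, so n(Ag) = 0.3639 / 1 = 0.3639 mol.
m(Ag) = 0.3639 × 107.87 = 39.3 g.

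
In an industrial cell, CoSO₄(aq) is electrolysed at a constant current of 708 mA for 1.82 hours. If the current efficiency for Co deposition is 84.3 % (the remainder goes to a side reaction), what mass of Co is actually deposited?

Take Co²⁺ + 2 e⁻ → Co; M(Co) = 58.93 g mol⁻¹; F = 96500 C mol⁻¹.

Q = I·t = 0.7080 × 6552.0 = 4639 C.
n(e⁻) = 4639/96500 = 0.04807 mol; theoretically n(Co) = 0.04807/2 = 0.02404 mol, m_theo = 1.416 g.
At 84.3 % efficiency, m_actual = 0.843 × 1.416 = 1.19 g.

1.19 g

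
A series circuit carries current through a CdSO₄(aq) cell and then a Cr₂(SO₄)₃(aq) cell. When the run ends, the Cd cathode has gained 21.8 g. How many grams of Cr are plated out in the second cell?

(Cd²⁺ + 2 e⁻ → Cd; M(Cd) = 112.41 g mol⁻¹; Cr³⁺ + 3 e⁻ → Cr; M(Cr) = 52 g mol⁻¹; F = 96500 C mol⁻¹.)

n(Cd) = 21.8 / 112.41 = 0.1939 mol.
Since Cd²⁺ + 2 e⁻ → Cd, n(e⁻) passed = 2 × 0.1939 = 0.3879 mol.
Cells in series carry the same charge, so the same 0.3879 mol of electrons passes through cell 2.
Cr³⁺ + 3 e⁻ → Cr, so n(Cr) = 0.3879 / 3 = 0.1293 mol.
m(Cr) = 0.1293 × 52 = 6.72 g.

6.72 g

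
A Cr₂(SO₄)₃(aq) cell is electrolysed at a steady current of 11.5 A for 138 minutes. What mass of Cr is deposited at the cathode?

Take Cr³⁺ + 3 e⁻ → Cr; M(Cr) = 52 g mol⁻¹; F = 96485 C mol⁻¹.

Q = I·t = 11.50 A × 8280.0 s = 95220 C.
n(e⁻) = Q/F = 95220 / 96485 = 0.9869 mol.
Cr³⁺ + 3 e⁻ → Cr, so n(Cr) = n(e⁻)/3 = 0.3290 mol.
m = n·M = 0.3290 × 52 = 17.1 g.

17.1 g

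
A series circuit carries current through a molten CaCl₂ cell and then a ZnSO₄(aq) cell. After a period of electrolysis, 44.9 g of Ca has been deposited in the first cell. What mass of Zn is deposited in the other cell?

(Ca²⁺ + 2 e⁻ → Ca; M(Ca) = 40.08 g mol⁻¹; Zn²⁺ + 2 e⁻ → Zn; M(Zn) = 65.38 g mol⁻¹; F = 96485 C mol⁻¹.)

73.2 g

n(Ca) = 44.9 / 40.08 = 1.120 mol.
Since Ca²⁺ + 2 e⁻ → Ca, n(e⁻) passed = 2 × 1.120 = 2.241 mol.
Cells in series carry the same charge, so the same 2.241 mol of electrons passes through cell 2.
Zn²⁺ + 2 e⁻ → Zn, so n(Zn) = 2.241 / 2 = 1.120 mol.
m(Zn) = 1.120 × 65.38 = 73.2 g.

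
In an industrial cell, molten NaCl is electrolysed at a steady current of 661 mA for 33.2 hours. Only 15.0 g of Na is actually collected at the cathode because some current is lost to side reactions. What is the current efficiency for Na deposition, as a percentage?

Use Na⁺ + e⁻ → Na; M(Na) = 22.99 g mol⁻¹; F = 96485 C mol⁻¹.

79.7 %

Q = I·t = 0.6610 × 119520 = 79000 C; n(e⁻) = 79000/96485 = 0.8188 mol.
Theoretical n(Na) = n(e⁻)/1 = 0.8188 mol, i.e. m_theo = 0.8188 × 22.99 = 18.82 g.
Efficiency = m_actual / m_theo = 15.0 / 18.82 = 79.7 %.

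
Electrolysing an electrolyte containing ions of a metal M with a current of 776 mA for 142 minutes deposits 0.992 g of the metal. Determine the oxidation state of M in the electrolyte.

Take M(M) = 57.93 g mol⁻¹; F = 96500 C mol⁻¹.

+4

Q = I·t = 0.7760 A × 8520.0 s = 6612 C, so n(e⁻) = 6612/96500 = 0.06851 mol.
n(M) deposited = 0.992 / 57.93 = 0.01712 mol.
Electrons per atom = n(e⁻)/n(M) = 0.06851 / 0.01712 = 4.00 ≈ 4, so the ion is M⁴⁺.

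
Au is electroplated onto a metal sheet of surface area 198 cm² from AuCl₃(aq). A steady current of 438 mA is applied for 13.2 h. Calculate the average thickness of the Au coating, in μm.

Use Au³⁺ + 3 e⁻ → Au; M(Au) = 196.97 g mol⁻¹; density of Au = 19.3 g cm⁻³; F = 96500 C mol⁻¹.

Q = I·t = 0.4380 × 47520 = 20810 C; n(e⁻) = 0.2157 mol.
n(Au) = n(e⁻)/3 = 0.07190 mol, so m = 0.07190 × 196.97 = 14.16 g.
Volume = m/ρ = 14.16 / 19.3 = 0.7337 cm³.
Thickness = V/A = 0.7337 / 198 = 0.00371 cm = 37.1 μm.

37.1 μm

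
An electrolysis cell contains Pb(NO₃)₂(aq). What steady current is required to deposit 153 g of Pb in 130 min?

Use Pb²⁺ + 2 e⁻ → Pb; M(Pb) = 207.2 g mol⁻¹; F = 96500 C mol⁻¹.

n(Pb) = 153 / 207.2 = 0.7384 mol.
n(e⁻) = 2 × 0.7384 = 1.477 mol.
Q = n(e⁻)·F = 1.477 × 96500 = 142500 C.
I = Q/t = 142500 / 7800.0 s = 18.3 A.

18.3 A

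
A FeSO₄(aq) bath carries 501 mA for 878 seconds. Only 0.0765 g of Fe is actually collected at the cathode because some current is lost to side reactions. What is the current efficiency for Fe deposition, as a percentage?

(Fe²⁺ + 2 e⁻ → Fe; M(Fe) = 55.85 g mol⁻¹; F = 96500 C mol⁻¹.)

60.1 %

Q = I·t = 0.5010 × 878.00 = 439.9 C; n(e⁻) = 439.9/96500 = 0.004558 mol.
Theoretical n(Fe) = n(e⁻)/2 = 0.002279 mol, i.e. m_theo = 0.002279 × 55.85 = 0.1273 g.
Efficiency = m_actual / m_theo = 0.0765 / 0.1273 = 60.1 %.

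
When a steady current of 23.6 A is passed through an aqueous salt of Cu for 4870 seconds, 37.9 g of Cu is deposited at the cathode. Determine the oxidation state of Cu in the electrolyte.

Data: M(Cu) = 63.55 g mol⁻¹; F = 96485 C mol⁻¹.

Q = I·t = 23.60 A × 4870.0 s = 114900 C, so n(e⁻) = 114900/96485 = 1.191 mol.
n(Cu) deposited = 37.9 / 63.55 = 0.5964 mol.
Electrons per atom = n(e⁻)/n(Cu) = 1.191 / 0.5964 = 2.00 ≈ 2, so the ion is Cu²⁺.

+2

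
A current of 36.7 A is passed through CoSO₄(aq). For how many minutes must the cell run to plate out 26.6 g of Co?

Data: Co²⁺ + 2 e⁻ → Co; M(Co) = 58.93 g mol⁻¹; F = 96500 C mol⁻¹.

39.6 min

n(Co) = m/M = 26.6 / 58.93 = 0.4514 mol.
Each Co atom requires 2 electrons, so n(e⁻) = 2 × 0.4514 = 0.9028 mol.
Q = n(e⁻)·F = 0.9028 × 96500 = 87120 C.
t = Q/I = 87120 / 36.70 A = 2374 s = 39.6 min.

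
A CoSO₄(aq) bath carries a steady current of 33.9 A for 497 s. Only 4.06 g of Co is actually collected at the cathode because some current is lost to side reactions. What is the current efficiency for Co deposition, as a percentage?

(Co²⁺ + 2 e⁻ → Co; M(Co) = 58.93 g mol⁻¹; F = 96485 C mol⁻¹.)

Q = I·t = 33.90 × 497.00 = 16850 C; n(e⁻) = 16850/96485 = 0.1746 mol.
Theoretical n(Co) = n(e⁻)/2 = 0.08731 mol, i.e. m_theo = 0.08731 × 58.93 = 5.145 g.
Efficiency = m_actual / m_theo = 4.06 / 5.145 = 78.9 %.

78.9 %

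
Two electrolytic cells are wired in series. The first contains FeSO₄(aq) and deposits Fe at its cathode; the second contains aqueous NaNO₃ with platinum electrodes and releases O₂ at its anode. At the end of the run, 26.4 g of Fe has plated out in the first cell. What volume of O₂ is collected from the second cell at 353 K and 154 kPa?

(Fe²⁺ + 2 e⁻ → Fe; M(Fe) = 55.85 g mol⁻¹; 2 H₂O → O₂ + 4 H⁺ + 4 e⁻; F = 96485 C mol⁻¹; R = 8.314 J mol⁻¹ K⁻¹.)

n(Fe) = 26.4 / 55.85 = 0.4727 mol, so n(e⁻) = 2 × 0.4727 = 0.9454 mol.
The cells are in series, so the same 0.9454 mol of electrons passes through the second cell.
2 H₂O → O₂ + 4 H⁺ + 4 e⁻ — 4 mol e⁻ per mol O₂, so n(O₂) = 0.9454/4 = 0.2363 mol.
V = nRT/P = (0.2363 × 8.314 × 353) / (154 × 10³) = 0.00450 m³ = 4.50 L.

4.50 L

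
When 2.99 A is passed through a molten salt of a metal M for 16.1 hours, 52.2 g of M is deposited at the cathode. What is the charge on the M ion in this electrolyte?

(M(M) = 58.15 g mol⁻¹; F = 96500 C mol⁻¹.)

Q = I·t = 2.990 A × 57960 s = 173300 C, so n(e⁻) = 173300/96500 = 1.796 mol.
n(M) deposited = 52.2 / 58.15 = 0.8977 mol.
Electrons per atom = n(e⁻)/n(M) = 1.796 / 0.8977 = 2.00 ≈ 2, so the ion is M²⁺.

+2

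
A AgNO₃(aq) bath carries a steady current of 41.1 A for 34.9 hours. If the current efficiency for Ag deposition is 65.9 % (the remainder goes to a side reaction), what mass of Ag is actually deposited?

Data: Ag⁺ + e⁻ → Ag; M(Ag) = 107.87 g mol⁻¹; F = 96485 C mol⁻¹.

Q = I·t = 41.10 × 125640 = 5164000 C.
n(e⁻) = 5164000/96485 = 53.52 mol; theoretically n(Ag) = 53.52/1 = 53.52 mol, m_theo = 5773 g.
At 65.9 % efficiency, m_actual = 0.659 × 5773 = 3800 g.

3800 g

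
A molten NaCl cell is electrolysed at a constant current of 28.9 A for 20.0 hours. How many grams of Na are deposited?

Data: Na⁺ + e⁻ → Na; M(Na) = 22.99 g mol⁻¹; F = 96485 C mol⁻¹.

496 g

Q = I·t = 28.90 A × 72000 s = 2081000 C.
n(e⁻) = Q/F = 2081000 / 96485 = 21.57 mol.
Na⁺ + e⁻ → Na, so n(Na) = n(e⁻)/1 = 21.57 mol.
m = n·M = 21.57 × 22.99 = 496 g.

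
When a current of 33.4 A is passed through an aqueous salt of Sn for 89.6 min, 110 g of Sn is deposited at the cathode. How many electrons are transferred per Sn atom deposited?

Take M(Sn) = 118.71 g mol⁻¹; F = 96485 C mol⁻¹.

Q = I·t = 33.40 A × 5376.0 s = 179600 C, so n(e⁻) = 179600/96485 = 1.861 mol.
n(Sn) deposited = 110 / 118.71 = 0.9266 mol.
Electrons per atom = n(e⁻)/n(Sn) = 1.861 / 0.9266 = 2.01 ≈ 2, so the ion is Sn²⁺.

2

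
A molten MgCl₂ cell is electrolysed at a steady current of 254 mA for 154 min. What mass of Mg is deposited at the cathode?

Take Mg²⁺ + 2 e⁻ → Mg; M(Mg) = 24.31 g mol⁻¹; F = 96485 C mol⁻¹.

0.296 g

Q = I·t = 0.2540 A × 9240.0 s = 2347 C.
n(e⁻) = Q/F = 2347 / 96485 = 0.02432 mol.
Mg²⁺ + 2 e⁻ → Mg, so n(Mg) = n(e⁻)/2 = 0.01216 mol.
m = n·M = 0.01216 × 24.31 = 0.296 g.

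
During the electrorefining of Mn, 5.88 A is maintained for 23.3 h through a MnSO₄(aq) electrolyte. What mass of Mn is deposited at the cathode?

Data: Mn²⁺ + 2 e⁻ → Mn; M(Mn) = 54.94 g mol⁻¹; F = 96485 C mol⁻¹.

Q = I·t = 5.880 A × 83880 s = 493200 C.
n(e⁻) = Q/F = 493200 / 96485 = 5.112 mol.
Mn²⁺ + 2 e⁻ → Mn, so n(Mn) = n(e⁻)/2 = 2.556 mol.
m = n·M = 2.556 × 54.94 = 140 g.

140 g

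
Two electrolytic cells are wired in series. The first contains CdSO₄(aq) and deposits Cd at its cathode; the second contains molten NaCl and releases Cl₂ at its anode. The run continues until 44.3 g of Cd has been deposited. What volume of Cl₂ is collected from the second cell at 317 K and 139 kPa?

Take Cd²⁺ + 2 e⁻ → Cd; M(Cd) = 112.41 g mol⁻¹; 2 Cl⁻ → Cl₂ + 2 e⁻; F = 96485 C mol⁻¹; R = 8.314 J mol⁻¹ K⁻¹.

n(Cd) = 44.3 / 112.41 = 0.3941 mol, so n(e⁻) = 2 × 0.3941 = 0.7882 mol.
The cells are in series, so the same 0.7882 mol of electrons passes through the second cell.
2 Cl⁻ → Cl₂ + 2 e⁻ — 2 mol e⁻ per mol Cl₂, so n(Cl₂) = 0.7882/2 = 0.3941 mol.
V = nRT/P = (0.3941 × 8.314 × 317) / (139 × 10³) = 0.00747 m³ = 7.47 L.

7.47 L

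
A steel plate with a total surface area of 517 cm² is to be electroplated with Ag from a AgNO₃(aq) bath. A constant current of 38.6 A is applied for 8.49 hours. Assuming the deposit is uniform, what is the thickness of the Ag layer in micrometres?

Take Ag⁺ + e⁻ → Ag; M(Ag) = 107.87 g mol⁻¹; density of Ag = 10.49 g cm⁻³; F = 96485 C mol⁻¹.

Q = I·t = 38.60 × 30564 = 1180000 C; n(e⁻) = 12.23 mol.
n(Ag) = n(e⁻)/1 = 12.23 mol, so m = 12.23 × 107.87 = 1319 g.
Volume = m/ρ = 1319 / 10.49 = 125.7 cm³.
Thickness = V/A = 125.7 / 517 = 0.243 cm = 2430 μm.

2430 μm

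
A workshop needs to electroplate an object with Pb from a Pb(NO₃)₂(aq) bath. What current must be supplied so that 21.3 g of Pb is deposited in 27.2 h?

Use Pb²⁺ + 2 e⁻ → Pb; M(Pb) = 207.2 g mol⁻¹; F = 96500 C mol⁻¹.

0.203 A

n(Pb) = 21.3 / 207.2 = 0.1028 mol.
n(e⁻) = 2 × 0.1028 = 0.2056 mol.
Q = n(e⁻)·F = 0.2056 × 96500 = 19840 C.
I = Q/t = 19840 / 97920 s = 0.203 A.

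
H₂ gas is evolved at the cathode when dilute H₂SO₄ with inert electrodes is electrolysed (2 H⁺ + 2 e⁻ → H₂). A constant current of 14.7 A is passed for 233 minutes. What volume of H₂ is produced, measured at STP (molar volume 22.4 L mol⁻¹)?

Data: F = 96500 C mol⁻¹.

23.9 L

Q = I·t = 14.70 A × 13980 s = 205500 C.
n(e⁻) = Q/F = 205500 / 96500 = 2.130 mol.
2 electrons are transferred per H₂ molecule, so n(H₂) = 2.130 / 2 = 1.065 mol.
V = n × V_m = 1.065 × 22.4 = 23.9 L.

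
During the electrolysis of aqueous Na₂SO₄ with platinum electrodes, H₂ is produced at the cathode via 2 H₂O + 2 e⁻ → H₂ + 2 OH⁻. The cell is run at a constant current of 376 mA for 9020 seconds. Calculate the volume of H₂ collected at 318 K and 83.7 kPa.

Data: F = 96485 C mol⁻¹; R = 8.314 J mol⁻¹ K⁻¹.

0.555 L

Q = I·t = 0.3760 A × 9020.0 s = 3392 C.
n(e⁻) = Q/F = 3392 / 96485 = 0.03515 mol.
2 electrons are transferred per H₂ molecule, so n(H₂) = 0.03515 / 2 = 0.01758 mol.
V = nRT/P = (0.01758 × 8.314 × 318) / (83.7 × 10³ Pa) = 5.55 × 10⁻⁴ m³ = 0.555 L.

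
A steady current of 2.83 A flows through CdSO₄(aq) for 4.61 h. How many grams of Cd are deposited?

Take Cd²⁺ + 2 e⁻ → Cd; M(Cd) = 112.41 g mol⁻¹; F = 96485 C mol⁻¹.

Q = I·t = 2.830 A × 16596 s = 46970 C.
n(e⁻) = Q/F = 46970 / 96485 = 0.4868 mol.
Cd²⁺ + 2 e⁻ → Cd, so n(Cd) = n(e⁻)/2 = 0.2434 mol.
m = n·M = 0.2434 × 112.41 = 27.4 g.

27.4 g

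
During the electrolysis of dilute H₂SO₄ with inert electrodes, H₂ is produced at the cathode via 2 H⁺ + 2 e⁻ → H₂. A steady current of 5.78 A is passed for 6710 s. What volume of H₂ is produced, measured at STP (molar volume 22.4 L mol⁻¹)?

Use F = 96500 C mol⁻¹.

4.50 L

Q = I·t = 5.780 A × 6710.0 s = 38780 C.
n(e⁻) = Q/F = 38780 / 96500 = 0.4019 mol.
2 electrons are transferred per H₂ molecule, so n(H₂) = 0.4019 / 2 = 0.2010 mol.
V = n × V_m = 0.2010 × 22.4 = 4.50 L.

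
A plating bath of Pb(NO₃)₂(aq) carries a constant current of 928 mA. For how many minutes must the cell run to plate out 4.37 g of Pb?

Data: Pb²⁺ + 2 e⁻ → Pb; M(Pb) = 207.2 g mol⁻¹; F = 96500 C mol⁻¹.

n(Pb) = m/M = 4.37 / 207.2 = 0.02109 mol.
Each Pb atom requires 2 electrons, so n(e⁻) = 2 × 0.02109 = 0.04218 mol.
Q = n(e⁻)·F = 0.04218 × 96500 = 4071 C.
t = Q/I = 4071 / 0.9280 A = 4386 s = 73.1 min.

73.1 min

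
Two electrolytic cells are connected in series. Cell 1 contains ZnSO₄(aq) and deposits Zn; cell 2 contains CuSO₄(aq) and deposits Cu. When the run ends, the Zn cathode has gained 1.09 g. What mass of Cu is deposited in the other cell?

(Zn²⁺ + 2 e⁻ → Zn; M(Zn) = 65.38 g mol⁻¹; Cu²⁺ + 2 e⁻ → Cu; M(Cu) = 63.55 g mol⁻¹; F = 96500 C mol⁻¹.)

n(Zn) = 1.09 / 65.38 = 0.01667 mol.
Since Zn²⁺ + 2 e⁻ → Zn, n(e⁻) passed = 2 × 0.01667 = 0.03334 mol.
Cells in series carry the same charge, so the same 0.03334 mol of electrons passes through cell 2.
Cu²⁺ + 2 e⁻ → Cu, so n(Cu) = 0.03334 / 2 = 0.01667 mol.
m(Cu) = 0.01667 × 63.55 = 1.06 g.

1.06 g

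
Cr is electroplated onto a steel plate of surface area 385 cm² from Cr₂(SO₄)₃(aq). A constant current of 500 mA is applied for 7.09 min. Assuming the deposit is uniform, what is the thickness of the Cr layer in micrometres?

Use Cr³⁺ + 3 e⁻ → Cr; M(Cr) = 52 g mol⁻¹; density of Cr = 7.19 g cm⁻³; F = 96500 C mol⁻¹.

Q = I·t = 0.5000 × 425.40 = 212.7 C; n(e⁻) = 0.002204 mol.
n(Cr) = n(e⁻)/3 = 0.0007347 mol, so m = 0.0007347 × 52 = 0.03821 g.
Volume = m/ρ = 0.03821 / 7.19 = 0.005314 cm³.
Thickness = V/A = 0.005314 / 385 = 1.38 × 10⁻⁵ cm = 0.138 μm.

0.138 μm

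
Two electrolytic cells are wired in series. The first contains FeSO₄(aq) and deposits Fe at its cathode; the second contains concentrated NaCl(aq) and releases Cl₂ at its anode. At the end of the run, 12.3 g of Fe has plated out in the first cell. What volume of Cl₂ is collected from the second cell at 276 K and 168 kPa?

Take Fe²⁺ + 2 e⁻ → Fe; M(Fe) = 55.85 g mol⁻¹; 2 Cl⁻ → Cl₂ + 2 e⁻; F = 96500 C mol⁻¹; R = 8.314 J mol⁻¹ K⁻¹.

3.01 L

n(Fe) = 12.3 / 55.85 = 0.2202 mol, so n(e⁻) = 2 × 0.2202 = 0.4405 mol.
The cells are in series, so the same 0.4405 mol of electrons passes through the second cell.
2 Cl⁻ → Cl₂ + 2 e⁻ — 2 mol e⁻ per mol Cl₂, so n(Cl₂) = 0.4405/2 = 0.2202 mol.
V = nRT/P = (0.2202 × 8.314 × 276) / (168 × 10³) = 0.00301 m³ = 3.01 L.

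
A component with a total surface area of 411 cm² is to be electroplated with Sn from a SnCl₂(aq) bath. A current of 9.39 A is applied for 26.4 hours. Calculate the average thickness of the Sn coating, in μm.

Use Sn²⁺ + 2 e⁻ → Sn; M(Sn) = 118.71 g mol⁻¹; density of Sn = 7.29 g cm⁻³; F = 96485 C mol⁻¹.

1830 μm

Q = I·t = 9.390 × 95040 = 892400 C; n(e⁻) = 9.249 mol.
n(Sn) = n(e⁻)/2 = 4.625 mol, so m = 4.625 × 118.71 = 549.0 g.
Volume = m/ρ = 549.0 / 7.29 = 75.31 cm³.
Thickness = V/A = 75.31 / 411 = 0.183 cm = 1830 μm.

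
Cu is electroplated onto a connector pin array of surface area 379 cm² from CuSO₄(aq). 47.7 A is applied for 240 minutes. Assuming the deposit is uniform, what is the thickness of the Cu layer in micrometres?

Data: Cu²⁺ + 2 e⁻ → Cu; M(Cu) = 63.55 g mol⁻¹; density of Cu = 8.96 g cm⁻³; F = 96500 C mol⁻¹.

666 μm

Q = I·t = 47.70 × 14400 = 686900 C; n(e⁻) = 7.118 mol.
n(Cu) = n(e⁻)/2 = 3.559 mol, so m = 3.559 × 63.55 = 226.2 g.
Volume = m/ρ = 226.2 / 8.96 = 25.24 cm³.
Thickness = V/A = 25.24 / 379 = 0.0666 cm = 666 μm.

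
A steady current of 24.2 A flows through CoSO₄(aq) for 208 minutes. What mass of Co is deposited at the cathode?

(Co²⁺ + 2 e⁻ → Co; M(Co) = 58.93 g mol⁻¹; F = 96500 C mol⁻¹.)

Q = I·t = 24.20 A × 12480 s = 302000 C.
n(e⁻) = Q/F = 302000 / 96500 = 3.130 mol.
Co²⁺ + 2 e⁻ → Co, so n(Co) = n(e⁻)/2 = 1.565 mol.
m = n·M = 1.565 × 58.93 = 92.2 g.

92.2 g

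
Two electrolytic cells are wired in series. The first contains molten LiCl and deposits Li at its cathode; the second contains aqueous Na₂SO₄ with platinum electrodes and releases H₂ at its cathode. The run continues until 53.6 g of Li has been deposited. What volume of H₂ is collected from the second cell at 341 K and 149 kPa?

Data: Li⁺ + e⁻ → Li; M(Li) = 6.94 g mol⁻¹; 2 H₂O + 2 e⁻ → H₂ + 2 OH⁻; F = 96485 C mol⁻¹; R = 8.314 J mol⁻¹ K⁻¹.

73.5 L

n(Li) = 53.6 / 6.94 = 7.723 mol, so n(e⁻) = 1 × 7.723 = 7.723 mol.
The cells are in series, so the same 7.723 mol of electrons passes through the second cell.
2 H₂O + 2 e⁻ → H₂ + 2 OH⁻ — 2 mol e⁻ per mol H₂, so n(H₂) = 7.723/2 = 3.862 mol.
V = nRT/P = (3.862 × 8.314 × 341) / (149 × 10³) = 0.0735 m³ = 73.5 L.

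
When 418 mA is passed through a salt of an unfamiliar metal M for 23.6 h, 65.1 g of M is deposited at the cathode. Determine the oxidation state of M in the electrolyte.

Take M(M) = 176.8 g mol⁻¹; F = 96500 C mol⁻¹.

+1

Q = I·t = 0.4180 A × 84960 s = 35510 C, so n(e⁻) = 35510/96500 = 0.3680 mol.
n(M) deposited = 65.1 / 176.8 = 0.3682 mol.
Electrons per atom = n(e⁻)/n(M) = 0.3680 / 0.3682 = 0.999 ≈ 1, so the ion is M⁺.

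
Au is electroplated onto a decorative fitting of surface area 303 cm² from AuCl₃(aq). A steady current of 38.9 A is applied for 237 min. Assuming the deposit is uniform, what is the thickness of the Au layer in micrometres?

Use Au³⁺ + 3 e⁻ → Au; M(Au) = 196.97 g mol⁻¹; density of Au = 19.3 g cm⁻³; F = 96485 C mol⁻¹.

644 μm

Q = I·t = 38.90 × 14220 = 553200 C; n(e⁻) = 5.733 mol.
n(Au) = n(e⁻)/3 = 1.911 mol, so m = 1.911 × 196.97 = 376.4 g.
Volume = m/ρ = 376.4 / 19.3 = 19.50 cm³.
Thickness = V/A = 19.50 / 303 = 0.0644 cm = 644 μm.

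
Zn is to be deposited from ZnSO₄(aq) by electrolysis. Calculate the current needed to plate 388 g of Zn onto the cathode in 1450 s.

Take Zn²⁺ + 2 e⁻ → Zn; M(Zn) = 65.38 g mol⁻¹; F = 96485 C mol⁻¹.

n(Zn) = 388 / 65.38 = 5.935 mol.
n(e⁻) = 2 × 5.935 = 11.87 mol.
Q = n(e⁻)·F = 11.87 × 96485 = 1145000 C.
I = Q/t = 1145000 / 1450.0 s = 790 A.

790 A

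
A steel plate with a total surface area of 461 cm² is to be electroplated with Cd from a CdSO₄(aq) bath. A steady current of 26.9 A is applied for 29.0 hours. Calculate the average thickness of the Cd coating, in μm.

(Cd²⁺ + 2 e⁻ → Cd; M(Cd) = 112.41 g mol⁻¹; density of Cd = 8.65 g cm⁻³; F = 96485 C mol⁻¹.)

Q = I·t = 26.90 × 104400 = 2808000 C; n(e⁻) = 29.11 mol.
n(Cd) = n(e⁻)/2 = 14.55 mol, so m = 14.55 × 112.41 = 1636 g.
Volume = m/ρ = 1636 / 8.65 = 189.1 cm³.
Thickness = V/A = 189.1 / 461 = 0.410 cm = 4100 μm.

4100 μm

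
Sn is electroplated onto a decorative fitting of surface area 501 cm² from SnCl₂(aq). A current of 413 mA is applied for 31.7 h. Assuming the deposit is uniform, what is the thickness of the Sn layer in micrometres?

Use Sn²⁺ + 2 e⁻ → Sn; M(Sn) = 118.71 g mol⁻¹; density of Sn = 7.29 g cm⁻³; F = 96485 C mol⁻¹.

Q = I·t = 0.4130 × 114120 = 47130 C; n(e⁻) = 0.4885 mol.
n(Sn) = n(e⁻)/2 = 0.2442 mol, so m = 0.2442 × 118.71 = 28.99 g.
Volume = m/ρ = 28.99 / 7.29 = 3.977 cm³.
Thickness = V/A = 3.977 / 501 = 0.00794 cm = 79.4 μm.

79.4 μm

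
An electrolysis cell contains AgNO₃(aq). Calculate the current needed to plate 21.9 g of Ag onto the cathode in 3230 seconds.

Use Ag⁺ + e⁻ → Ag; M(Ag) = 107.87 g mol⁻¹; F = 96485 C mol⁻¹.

n(Ag) = 21.9 / 107.87 = 0.2030 mol.
n(e⁻) = 1 × 0.2030 = 0.2030 mol.
Q = n(e⁻)·F = 0.2030 × 96485 = 19590 C.
I = Q/t = 19590 / 3230.0 s = 6.06 A.

6.06 A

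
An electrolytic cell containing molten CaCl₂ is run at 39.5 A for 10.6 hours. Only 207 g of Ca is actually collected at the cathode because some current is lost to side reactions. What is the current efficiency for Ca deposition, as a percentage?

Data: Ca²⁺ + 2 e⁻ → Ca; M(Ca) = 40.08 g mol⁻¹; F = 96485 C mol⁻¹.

66.1 %

Q = I·t = 39.50 × 38160 = 1507000 C; n(e⁻) = 1507000/96485 = 15.62 mol.
Theoretical n(Ca) = n(e⁻)/2 = 7.811 mol, i.e. m_theo = 7.811 × 40.08 = 313.1 g.
Efficiency = m_actual / m_theo = 207 / 313.1 = 66.1 %.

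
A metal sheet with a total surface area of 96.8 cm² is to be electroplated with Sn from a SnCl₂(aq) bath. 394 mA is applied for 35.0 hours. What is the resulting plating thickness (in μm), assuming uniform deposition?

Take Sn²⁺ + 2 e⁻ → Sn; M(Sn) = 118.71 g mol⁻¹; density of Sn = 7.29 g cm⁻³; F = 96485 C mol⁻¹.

Q = I·t = 0.3940 × 126000 = 49640 C; n(e⁻) = 0.5145 mol.
n(Sn) = n(e⁻)/2 = 0.2573 mol, so m = 0.2573 × 118.71 = 30.54 g.
Volume = m/ρ = 30.54 / 7.29 = 4.189 cm³.
Thickness = V/A = 4.189 / 96.8 = 0.0433 cm = 433 μm.

433 μm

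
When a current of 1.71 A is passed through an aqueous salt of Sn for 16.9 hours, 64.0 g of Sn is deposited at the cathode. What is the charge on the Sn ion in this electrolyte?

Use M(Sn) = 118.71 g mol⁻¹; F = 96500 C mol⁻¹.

Q = I·t = 1.710 A × 60840 s = 104000 C, so n(e⁻) = 104000/96500 = 1.078 mol.
n(Sn) deposited = 64.0 / 118.71 = 0.5391 mol.
Electrons per atom = n(e⁻)/n(Sn) = 1.078 / 0.5391 = 2.00 ≈ 2, so the ion is Sn²⁺.

+2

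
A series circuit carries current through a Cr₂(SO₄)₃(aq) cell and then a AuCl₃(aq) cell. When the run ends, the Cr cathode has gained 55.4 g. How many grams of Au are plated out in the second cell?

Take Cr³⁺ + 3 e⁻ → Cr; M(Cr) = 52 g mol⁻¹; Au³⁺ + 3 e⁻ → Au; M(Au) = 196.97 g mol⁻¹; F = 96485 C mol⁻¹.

n(Cr) = 55.4 / 52 = 1.065 mol.
Since Cr³⁺ + 3 e⁻ → Cr, n(e⁻) passed = 3 × 1.065 = 3.196 mol.
Cells in series carry the same charge, so the same 3.196 mol of electrons passes through cell 2.
Au³⁺ + 3 e⁻ → Au, so n(Au) = 3.196 / 3 = 1.065 mol.
m(Au) = 1.065 × 196.97 = 210 g.

210 g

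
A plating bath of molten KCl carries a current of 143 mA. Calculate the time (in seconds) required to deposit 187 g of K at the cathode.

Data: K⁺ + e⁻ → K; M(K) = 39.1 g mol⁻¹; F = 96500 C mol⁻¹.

3.23 × 10⁶ s

n(K) = m/M = 187 / 39.1 = 4.783 mol.
Each K atom requires 1 electron, so n(e⁻) = 1 × 4.783 = 4.783 mol.
Q = n(e⁻)·F = 4.783 × 96500 = 461500 C.
t = Q/I = 461500 / 0.1430 A = 3227000 s.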